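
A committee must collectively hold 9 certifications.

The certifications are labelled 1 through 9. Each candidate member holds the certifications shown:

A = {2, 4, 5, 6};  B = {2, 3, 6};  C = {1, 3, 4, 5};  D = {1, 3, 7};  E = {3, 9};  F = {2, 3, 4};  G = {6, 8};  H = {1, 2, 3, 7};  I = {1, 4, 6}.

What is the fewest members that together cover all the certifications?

Take {A, E, G, H}. Their union is {1, 2, 3, 4, 5, 6, 7, 8, 9}, which is all 9 certifications.
No 3 of the 9 members cover everything (all 84 combinations miss at least one certification), so 4 is optimal.

4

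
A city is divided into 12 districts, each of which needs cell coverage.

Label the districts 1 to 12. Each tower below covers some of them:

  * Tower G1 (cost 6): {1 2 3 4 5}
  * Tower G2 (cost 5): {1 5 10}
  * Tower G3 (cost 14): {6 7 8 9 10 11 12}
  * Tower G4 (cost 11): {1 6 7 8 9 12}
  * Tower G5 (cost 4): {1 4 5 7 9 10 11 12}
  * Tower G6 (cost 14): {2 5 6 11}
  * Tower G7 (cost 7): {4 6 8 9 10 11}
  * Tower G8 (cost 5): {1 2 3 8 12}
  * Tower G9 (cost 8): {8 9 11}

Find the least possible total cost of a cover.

16

G5, G7, G8 together cover every district (G5 ∪ G7 ∪ G8 = {1, 2, 3, 4, 5, 6, 7, 8, 9, 10, 11, 12}); total cost 4 + 7 + 5 = 16.
No covering selection has total cost below 16.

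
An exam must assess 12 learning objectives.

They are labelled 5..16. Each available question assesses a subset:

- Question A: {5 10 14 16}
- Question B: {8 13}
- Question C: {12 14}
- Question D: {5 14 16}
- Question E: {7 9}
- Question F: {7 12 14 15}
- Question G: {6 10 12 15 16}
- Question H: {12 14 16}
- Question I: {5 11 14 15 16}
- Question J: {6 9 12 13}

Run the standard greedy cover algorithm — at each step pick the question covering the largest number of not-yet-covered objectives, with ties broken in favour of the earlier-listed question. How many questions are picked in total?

4

Greedy: pick G (covers 5 new) → pick I (covers 3 new) → pick B (covers 2 new) → pick E (covers 2 new). Total picks: 4.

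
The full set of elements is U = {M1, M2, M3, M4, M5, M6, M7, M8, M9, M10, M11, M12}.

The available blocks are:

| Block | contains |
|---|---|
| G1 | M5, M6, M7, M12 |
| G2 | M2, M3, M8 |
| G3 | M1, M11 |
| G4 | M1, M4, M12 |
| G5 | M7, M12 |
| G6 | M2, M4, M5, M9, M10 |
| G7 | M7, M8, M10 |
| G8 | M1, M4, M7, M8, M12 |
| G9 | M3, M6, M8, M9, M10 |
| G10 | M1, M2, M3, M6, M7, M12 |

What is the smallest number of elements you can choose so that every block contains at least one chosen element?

4

Take H = {M1, M3, M4, M7}. Each listed block contains at least one of these, so H is a hitting set of size 4.
No choice of 3 elements meets every block, so 4 is the minimum.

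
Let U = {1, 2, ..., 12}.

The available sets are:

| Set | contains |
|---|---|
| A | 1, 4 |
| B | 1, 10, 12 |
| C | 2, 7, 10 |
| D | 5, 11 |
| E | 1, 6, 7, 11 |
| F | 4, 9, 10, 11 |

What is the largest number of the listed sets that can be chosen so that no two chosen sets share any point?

A, C, D are pairwise disjoint (A={1,4}; C={2,7,10}; D={5,11}).
Every remaining set overlaps one of these, and no 4 of the listed sets are pairwise disjoint, so 3 is the maximum.

3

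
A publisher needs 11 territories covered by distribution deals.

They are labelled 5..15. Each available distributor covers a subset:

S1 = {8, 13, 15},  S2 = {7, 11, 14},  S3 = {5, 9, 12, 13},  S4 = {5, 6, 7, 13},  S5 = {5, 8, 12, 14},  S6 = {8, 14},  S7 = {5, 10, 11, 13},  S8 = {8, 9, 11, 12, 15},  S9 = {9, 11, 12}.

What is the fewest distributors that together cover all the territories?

4

S2 and S4 and S7 and S8 together: S2 ∪ S4 ∪ S7 ∪ S8 = {5, 6, 7, 8, 9, 10, 11, 12, 13, 14, 15} — every territory is covered.
No 3 of the 9 distributors cover everything (all 84 combinations miss at least one territory), so 4 is optimal.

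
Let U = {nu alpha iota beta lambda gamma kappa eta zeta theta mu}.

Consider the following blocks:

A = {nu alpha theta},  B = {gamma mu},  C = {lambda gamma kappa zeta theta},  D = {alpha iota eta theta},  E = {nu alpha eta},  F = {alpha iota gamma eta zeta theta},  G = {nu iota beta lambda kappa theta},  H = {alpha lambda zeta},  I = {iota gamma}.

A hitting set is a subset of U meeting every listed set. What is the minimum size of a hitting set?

3

The 3 elements {alpha, iota, gamma} hit every block.
No choice of 2 elements meets every block, so 3 is the minimum.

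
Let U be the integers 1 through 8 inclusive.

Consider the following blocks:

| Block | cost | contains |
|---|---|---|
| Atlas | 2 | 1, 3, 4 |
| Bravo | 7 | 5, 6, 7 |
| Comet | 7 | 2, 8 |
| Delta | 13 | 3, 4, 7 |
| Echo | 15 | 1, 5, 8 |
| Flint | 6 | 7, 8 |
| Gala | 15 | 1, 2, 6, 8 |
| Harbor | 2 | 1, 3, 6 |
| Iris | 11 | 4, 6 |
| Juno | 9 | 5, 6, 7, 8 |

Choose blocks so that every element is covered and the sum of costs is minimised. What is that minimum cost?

16

Atlas, Bravo, Comet together cover every element (Atlas ∪ Bravo ∪ Comet = {1, 2, 3, 4, 5, 6, 7, 8}); total cost 2 + 7 + 7 = 16.
The greedy pick Atlas, Harbor, Flint, Bravo, Comet costs 24; no covering selection beats 16.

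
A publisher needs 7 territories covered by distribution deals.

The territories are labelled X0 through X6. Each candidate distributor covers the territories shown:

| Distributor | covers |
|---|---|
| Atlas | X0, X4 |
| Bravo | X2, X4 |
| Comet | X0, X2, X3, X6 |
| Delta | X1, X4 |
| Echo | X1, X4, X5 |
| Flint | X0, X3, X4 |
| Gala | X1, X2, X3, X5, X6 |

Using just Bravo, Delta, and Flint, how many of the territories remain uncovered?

Union of Bravo, Delta, Flint = {X0, X1, X2, X3, X4}.
Not covered: X5, X6 — 2 territories.

2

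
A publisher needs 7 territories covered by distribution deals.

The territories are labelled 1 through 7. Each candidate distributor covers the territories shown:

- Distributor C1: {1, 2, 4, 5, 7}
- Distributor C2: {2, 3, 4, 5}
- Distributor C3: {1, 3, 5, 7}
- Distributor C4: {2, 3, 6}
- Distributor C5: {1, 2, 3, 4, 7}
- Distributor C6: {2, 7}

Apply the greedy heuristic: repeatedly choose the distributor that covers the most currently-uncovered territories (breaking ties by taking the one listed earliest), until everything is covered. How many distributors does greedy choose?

2

Greedy: pick C1 (covers 5 new) → pick C4 (covers 2 new). Total picks: 2.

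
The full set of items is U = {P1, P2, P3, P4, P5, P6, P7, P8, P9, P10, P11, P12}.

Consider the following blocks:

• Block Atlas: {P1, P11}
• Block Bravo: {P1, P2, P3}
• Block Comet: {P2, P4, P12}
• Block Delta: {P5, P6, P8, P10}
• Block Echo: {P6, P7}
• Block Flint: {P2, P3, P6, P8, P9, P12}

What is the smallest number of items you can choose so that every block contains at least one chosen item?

3

The 3 items {P1, P4, P6} hit every block.
The blocks Atlas, Comet, Delta are pairwise disjoint, so any hitting set needs a separate item for each — at least 3. Hence 3 is optimal.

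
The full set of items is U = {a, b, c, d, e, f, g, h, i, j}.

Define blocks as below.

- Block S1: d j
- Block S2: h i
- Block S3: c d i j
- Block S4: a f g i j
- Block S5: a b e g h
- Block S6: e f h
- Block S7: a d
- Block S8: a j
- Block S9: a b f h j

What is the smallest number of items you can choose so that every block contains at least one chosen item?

The 3 items {a, d, h} hit every block.
No choice of 2 items meets every block, so 3 is the minimum.

3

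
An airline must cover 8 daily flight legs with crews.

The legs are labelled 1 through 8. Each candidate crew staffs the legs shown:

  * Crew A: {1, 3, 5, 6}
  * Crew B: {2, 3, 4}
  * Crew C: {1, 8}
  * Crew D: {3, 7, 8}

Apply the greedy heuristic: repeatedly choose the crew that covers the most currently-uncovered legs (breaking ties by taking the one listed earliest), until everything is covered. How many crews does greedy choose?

Greedy: pick A (covers 4 new) → pick B (covers 2 new) → pick D (covers 2 new). Total picks: 3.

3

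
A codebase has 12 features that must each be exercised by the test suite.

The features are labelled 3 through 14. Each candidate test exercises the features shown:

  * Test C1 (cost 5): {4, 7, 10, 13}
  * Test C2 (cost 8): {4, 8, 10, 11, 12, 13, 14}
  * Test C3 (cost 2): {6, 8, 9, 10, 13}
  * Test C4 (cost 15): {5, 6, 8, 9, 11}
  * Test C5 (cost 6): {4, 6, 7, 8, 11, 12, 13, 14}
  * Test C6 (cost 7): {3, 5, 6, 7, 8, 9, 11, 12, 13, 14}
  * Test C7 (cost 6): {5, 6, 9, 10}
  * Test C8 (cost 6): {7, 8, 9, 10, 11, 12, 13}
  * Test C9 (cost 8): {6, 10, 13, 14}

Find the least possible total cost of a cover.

C1, C6 together cover every feature (C1 ∪ C6 = {3, 4, 5, 6, 7, 8, 9, 10, 11, 12, 13, 14}); total cost 5 + 7 = 12.
The greedy pick C3, C6, C1 costs 14; no covering selection beats 12.

12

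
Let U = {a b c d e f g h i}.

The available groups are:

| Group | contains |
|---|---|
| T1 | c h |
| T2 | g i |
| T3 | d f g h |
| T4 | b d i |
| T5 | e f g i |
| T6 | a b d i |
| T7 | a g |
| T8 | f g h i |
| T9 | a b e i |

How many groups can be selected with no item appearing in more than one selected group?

3

T1, T4, T7 are pairwise disjoint (T1={c,h}; T4={b,d,i}; T7={a,g}).
Every remaining group overlaps one of these, and no 4 of the listed groups are pairwise disjoint, so 3 is the maximum.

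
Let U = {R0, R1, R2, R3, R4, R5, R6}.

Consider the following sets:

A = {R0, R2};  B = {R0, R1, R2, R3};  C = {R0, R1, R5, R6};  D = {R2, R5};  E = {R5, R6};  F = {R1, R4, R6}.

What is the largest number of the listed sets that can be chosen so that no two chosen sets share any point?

B, E are pairwise disjoint (B={R0,R1,R2,R3}; E={R5,R6}).
Every remaining set overlaps one of these, and no 3 of the listed sets are pairwise disjoint, so 2 is the maximum.

2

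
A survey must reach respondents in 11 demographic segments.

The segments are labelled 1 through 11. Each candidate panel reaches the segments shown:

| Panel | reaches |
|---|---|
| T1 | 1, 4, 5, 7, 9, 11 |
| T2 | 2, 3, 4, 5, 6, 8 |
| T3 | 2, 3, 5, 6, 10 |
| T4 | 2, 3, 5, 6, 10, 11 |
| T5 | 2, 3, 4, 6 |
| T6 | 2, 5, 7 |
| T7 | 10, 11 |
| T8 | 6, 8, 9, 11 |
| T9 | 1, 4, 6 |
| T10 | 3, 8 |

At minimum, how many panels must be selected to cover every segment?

3

T1 and T4 and T8 together: T1 ∪ T4 ∪ T8 = {1, 2, 3, 4, 5, 6, 7, 8, 9, 10, 11} — every segment is covered.
No 2 of the 10 panels cover everything (all 45 combinations miss at least one segment), so 3 is optimal.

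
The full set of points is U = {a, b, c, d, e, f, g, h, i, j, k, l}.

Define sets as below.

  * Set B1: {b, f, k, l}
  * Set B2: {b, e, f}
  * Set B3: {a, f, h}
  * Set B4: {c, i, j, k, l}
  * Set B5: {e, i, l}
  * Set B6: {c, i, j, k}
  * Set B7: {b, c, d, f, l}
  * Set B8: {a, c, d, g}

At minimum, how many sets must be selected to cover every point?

4

B2 and B3 and B4 and B8 together: B2 ∪ B3 ∪ B4 ∪ B8 = {a, b, c, d, e, f, g, h, i, j, k, l} — every point is covered.
No 3 of the 8 sets cover everything (all 56 combinations miss at least one point), so 4 is optimal.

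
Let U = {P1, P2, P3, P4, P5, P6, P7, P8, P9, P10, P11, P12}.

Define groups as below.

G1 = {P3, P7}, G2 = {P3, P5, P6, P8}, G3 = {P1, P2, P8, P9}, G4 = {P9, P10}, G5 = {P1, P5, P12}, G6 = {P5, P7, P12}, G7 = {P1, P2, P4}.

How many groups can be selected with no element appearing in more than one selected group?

3

G2, G4, G7 are pairwise disjoint (G2={P3,P5,P6,P8}; G4={P9,P10}; G7={P1,P2,P4}).
Every remaining group overlaps one of these, and no 4 of the listed groups are pairwise disjoint, so 3 is the maximum.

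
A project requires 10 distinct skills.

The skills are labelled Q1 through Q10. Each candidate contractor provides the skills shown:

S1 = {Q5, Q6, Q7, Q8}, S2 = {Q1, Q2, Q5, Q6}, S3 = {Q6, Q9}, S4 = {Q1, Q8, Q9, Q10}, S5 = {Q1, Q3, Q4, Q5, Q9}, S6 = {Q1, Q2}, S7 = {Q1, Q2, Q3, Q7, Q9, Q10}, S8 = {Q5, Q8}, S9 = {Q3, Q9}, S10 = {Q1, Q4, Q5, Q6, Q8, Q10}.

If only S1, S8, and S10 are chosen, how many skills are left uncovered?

3

Union of S1, S8, S10 = {Q1, Q4, Q5, Q6, Q7, Q8, Q10}.
Not covered: Q2, Q3, Q9 — 3 skills.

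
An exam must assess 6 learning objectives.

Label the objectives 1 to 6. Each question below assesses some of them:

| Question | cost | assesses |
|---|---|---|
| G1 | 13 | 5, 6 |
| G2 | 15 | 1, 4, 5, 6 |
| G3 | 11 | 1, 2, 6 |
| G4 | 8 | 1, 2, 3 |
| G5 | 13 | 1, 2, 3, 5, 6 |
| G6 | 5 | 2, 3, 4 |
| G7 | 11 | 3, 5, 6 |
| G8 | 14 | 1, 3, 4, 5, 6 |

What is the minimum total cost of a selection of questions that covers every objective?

G5, G6 together cover every objective (G5 ∪ G6 = {1, 2, 3, 4, 5, 6}); total cost 13 + 5 = 18.
No covering selection has total cost below 18.

18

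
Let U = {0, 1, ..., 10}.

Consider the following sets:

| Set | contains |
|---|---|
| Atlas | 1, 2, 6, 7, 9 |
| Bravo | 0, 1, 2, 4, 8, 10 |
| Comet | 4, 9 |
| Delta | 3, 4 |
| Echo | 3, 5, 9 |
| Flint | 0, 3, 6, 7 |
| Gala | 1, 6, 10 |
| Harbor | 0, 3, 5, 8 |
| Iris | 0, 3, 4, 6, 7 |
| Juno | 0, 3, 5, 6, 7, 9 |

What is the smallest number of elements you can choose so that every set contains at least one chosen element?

3

H = {1, 3, 9} meets every set (each contains at least one member of H), and |H| = 3.
The sets Comet, Gala, Harbor are pairwise disjoint, so any hitting set needs a separate element for each — at least 3. Hence 3 is optimal.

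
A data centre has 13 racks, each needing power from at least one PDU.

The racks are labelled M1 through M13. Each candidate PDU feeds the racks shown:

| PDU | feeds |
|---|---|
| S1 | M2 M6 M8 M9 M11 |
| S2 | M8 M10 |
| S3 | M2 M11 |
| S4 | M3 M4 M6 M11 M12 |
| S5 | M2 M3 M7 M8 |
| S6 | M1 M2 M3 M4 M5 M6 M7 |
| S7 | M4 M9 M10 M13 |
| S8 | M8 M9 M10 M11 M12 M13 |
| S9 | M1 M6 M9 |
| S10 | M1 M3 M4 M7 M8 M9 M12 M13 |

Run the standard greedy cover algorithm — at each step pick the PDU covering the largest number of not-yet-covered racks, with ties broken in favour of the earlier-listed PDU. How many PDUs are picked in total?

Greedy: pick S10 (covers 8 new) → pick S1 (covers 3 new) → pick S2 (covers 1 new) → pick S6 (covers 1 new). Total picks: 4.
(The true minimum cover uses only 2 PDUs, so greedy is not optimal here.)

4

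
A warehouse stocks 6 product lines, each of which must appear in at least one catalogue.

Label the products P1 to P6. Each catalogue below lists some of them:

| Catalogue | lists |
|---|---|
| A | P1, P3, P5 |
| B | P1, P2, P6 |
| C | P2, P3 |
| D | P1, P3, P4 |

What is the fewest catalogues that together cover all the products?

A and B and D together: A ∪ B ∪ D = {P1, P2, P3, P4, P5, P6} — every product is covered.
Only D contains P4, so D is forced; the remaining 3 products need at least 2 more catalogues (each remaining catalogue adds at most 2) — so at least 3 catalogues are needed, and 3 is optimal.

3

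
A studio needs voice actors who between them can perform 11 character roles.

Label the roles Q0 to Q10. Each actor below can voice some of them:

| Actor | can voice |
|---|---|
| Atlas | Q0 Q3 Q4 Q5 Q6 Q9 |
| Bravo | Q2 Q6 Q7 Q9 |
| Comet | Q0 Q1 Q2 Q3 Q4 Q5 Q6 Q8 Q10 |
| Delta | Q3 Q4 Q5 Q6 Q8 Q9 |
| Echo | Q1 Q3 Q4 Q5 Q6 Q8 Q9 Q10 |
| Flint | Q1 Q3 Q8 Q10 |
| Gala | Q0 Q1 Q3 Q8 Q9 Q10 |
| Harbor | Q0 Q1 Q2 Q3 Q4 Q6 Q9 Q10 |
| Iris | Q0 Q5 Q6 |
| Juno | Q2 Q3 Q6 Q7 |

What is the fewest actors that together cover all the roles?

2

Take {Bravo, Comet}. Their union is {Q0, Q1, Q2, Q3, Q4, Q5, Q6, Q7, Q8, Q9, Q10}, which is all 11 roles.
No single actor has all 11 roles (the largest, Comet, has 9), so 2 is optimal.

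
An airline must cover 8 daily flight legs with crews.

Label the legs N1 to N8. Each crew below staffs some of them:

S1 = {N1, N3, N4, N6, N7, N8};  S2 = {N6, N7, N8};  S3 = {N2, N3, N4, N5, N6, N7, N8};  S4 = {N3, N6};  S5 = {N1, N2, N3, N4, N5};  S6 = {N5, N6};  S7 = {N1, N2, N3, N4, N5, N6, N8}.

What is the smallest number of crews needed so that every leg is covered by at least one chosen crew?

S2 and S7 together: S2 ∪ S7 = {N1, N2, N3, N4, N5, N6, N7, N8} — every leg is covered.
No single crew has all 8 legs (the largest, S3, has 7), so 2 is optimal.

2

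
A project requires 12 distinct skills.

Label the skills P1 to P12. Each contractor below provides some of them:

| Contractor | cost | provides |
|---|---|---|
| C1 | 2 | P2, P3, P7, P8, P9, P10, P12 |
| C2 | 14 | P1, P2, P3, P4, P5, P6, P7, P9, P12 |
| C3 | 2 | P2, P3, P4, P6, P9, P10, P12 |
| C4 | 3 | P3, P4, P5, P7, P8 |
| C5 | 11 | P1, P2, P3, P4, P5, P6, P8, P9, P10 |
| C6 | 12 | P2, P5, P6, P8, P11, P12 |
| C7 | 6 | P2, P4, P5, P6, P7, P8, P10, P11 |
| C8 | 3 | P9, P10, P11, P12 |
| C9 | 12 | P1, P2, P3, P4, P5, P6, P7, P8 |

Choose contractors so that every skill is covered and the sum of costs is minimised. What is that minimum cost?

C8, C9 together cover every skill (C8 ∪ C9 = {P1, P2, P3, P4, P5, P6, P7, P8, P9, P10, P11, P12}); total cost 3 + 12 = 15.
The greedy pick C1, C3, C4, C8, C5 costs 21; no covering selection beats 15.

15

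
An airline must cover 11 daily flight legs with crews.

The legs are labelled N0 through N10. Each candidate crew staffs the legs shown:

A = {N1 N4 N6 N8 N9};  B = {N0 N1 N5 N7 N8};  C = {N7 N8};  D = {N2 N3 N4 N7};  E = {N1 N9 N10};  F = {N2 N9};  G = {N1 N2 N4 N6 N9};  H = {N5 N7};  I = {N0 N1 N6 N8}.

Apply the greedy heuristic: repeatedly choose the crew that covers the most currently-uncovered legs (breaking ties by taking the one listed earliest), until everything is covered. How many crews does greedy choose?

Greedy: pick A (covers 5 new) → pick B (covers 3 new) → pick D (covers 2 new) → pick E (covers 1 new). Total picks: 4.

4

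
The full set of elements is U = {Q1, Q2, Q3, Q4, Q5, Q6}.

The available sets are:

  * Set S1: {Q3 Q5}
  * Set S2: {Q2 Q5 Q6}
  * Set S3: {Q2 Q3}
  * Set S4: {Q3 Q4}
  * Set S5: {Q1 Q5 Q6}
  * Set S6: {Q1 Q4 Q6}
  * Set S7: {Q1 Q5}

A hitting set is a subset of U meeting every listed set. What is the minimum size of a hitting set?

3

H = {Q3, Q4, Q5} meets every set (each contains at least one member of H), and |H| = 3.
No choice of 2 elements meets every set, so 3 is the minimum.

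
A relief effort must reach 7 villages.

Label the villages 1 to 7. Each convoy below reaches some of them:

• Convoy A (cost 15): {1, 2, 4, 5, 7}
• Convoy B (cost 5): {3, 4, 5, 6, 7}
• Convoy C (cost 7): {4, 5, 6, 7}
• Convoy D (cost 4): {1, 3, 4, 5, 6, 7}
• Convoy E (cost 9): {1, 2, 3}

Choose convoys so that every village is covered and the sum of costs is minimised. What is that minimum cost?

D, E together cover every village (D ∪ E = {1, 2, 3, 4, 5, 6, 7}); total cost 4 + 9 = 13.
No covering selection has total cost below 13.

13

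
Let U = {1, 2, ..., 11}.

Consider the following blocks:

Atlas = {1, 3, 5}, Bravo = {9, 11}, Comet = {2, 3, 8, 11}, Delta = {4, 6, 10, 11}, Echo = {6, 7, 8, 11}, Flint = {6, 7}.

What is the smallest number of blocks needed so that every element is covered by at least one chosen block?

Take {Atlas, Bravo, Comet, Delta, Echo}. Their union is {1, 2, 3, 4, 5, 6, 7, 8, 9, 10, 11}, which is all 11 elements.
No 4 of the 6 blocks cover everything (all 15 combinations miss at least one element), so 5 is optimal.

5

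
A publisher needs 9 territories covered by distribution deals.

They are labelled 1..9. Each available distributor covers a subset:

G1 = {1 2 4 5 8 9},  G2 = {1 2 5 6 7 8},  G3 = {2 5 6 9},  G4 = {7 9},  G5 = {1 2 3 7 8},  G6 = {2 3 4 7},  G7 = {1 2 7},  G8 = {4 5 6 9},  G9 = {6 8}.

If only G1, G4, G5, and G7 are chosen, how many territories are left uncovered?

1

Union of G1, G4, G5, G7 = {1, 2, 3, 4, 5, 7, 8, 9}.
Not covered: 6 — 1 territory.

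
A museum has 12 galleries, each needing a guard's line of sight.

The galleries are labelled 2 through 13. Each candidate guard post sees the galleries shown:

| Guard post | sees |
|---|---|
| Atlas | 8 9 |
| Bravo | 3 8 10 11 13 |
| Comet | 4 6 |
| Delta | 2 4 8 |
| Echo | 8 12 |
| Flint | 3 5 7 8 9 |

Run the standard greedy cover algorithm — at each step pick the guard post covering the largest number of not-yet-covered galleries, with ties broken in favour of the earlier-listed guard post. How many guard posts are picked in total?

Greedy: pick Bravo (covers 5 new) → pick Flint (covers 3 new) → pick Comet (covers 2 new) → pick Delta (covers 1 new) → pick Echo (covers 1 new). Total picks: 5.

5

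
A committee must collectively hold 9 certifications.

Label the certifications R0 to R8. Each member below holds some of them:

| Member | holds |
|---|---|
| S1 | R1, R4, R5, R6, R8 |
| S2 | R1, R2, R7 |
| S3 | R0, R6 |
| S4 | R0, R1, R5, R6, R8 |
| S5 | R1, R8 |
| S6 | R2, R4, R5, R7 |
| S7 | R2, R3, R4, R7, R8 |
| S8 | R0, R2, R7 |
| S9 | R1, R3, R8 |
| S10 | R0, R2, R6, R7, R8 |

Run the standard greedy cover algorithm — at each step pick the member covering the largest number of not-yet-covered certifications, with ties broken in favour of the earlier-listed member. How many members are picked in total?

3

Greedy: pick S1 (covers 5 new) → pick S7 (covers 3 new) → pick S3 (covers 1 new). Total picks: 3.
(The true minimum cover uses only 2 members, so greedy is not optimal here.)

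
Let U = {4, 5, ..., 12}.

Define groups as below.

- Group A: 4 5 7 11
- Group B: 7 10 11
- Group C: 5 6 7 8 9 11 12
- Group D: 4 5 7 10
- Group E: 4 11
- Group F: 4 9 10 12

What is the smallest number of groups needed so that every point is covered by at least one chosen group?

C and F cover everything between them: the union {4, 5, 6, 7, 8, 9, 10, 11, 12} is all of U.
No single group has all 9 points (the largest, C, has 7), so 2 is optimal.

2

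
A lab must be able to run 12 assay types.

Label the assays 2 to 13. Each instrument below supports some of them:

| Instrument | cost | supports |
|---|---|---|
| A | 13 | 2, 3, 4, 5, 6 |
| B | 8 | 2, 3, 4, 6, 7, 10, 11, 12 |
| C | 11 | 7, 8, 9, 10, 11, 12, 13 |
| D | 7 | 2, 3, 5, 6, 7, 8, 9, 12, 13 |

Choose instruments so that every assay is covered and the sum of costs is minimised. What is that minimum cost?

B, D together cover every assay (B ∪ D = {2, 3, 4, 5, 6, 7, 8, 9, 10, 11, 12, 13}); total cost 8 + 7 = 15.
No covering selection has total cost below 15.

15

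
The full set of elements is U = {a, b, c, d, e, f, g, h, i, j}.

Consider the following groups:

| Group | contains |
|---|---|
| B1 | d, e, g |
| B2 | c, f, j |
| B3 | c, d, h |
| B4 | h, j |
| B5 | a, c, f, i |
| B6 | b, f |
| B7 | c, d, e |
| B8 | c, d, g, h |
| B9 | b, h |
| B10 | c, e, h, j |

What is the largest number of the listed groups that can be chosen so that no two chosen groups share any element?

3

B1, B2, B9 are pairwise disjoint (B1={d,e,g}; B2={c,f,j}; B9={b,h}).
Every remaining group overlaps one of these, and no 4 of the listed groups are pairwise disjoint, so 3 is the maximum.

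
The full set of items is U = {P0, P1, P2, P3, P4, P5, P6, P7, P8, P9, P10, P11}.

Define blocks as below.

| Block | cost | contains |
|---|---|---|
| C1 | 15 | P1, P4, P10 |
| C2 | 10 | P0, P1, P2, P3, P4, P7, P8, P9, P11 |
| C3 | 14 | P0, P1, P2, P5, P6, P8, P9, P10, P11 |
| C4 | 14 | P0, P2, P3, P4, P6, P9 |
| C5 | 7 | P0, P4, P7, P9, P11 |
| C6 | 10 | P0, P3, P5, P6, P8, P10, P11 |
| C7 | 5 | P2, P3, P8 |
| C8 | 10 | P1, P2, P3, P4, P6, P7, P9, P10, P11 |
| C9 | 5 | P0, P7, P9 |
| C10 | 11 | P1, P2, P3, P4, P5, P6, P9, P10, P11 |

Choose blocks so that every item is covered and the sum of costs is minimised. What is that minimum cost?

20

C2, C6 together cover every item (C2 ∪ C6 = {P0, P1, P2, P3, P4, P5, P6, P7, P8, P9, P10, P11}); total cost 10 + 10 = 20.
No covering selection has total cost below 20.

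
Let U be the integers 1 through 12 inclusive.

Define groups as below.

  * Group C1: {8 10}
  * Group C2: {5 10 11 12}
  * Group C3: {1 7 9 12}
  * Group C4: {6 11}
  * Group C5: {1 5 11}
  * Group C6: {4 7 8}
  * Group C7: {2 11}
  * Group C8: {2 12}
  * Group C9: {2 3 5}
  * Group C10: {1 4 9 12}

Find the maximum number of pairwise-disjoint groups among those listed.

4

C1, C3, C4, C9 are pairwise disjoint (C1={8,10}; C3={1,7,9,12}; C4={6,11}; C9={2,3,5}).
Every remaining group overlaps one of these, and no 5 of the listed groups are pairwise disjoint, so 4 is the maximum.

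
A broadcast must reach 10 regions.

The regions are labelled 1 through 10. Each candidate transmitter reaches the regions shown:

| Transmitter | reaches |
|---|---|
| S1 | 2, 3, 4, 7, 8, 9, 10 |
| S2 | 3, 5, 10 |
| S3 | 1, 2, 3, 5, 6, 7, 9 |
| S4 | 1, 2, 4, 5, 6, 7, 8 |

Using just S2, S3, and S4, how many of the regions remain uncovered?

Union of S2, S3, S4 = {1, 2, 3, 4, 5, 6, 7, 8, 9, 10} — that's every region, so 0 are uncovered.

0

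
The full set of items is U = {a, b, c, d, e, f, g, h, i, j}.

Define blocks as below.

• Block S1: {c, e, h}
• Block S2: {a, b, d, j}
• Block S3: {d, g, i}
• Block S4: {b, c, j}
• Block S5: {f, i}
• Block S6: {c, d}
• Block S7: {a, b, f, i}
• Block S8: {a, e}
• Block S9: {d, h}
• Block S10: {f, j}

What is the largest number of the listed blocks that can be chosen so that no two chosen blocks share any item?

4

S4, S5, S8, S9 are pairwise disjoint (S4={b,c,j}; S5={f,i}; S8={a,e}; S9={d,h}).
Every remaining block overlaps one of these, and no 5 of the listed blocks are pairwise disjoint, so 4 is the maximum.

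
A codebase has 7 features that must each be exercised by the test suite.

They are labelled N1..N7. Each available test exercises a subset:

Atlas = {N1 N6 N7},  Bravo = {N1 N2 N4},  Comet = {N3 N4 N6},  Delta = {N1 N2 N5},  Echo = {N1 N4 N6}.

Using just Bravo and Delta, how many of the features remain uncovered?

Union of Bravo, Delta = {N1, N2, N4, N5}.
Not covered: N3, N6, N7 — 3 features.

3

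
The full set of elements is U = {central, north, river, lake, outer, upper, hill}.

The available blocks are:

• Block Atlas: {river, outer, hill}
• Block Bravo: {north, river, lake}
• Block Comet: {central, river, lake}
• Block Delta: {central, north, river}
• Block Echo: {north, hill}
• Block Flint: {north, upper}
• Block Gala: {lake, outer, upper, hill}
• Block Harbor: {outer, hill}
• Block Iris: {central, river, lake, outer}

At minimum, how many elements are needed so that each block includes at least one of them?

H = {north, river, outer} meets every block (each contains at least one member of H), and |H| = 3.
The blocks Comet, Flint, Harbor are pairwise disjoint, so any hitting set needs a separate element for each — at least 3. Hence 3 is optimal.

3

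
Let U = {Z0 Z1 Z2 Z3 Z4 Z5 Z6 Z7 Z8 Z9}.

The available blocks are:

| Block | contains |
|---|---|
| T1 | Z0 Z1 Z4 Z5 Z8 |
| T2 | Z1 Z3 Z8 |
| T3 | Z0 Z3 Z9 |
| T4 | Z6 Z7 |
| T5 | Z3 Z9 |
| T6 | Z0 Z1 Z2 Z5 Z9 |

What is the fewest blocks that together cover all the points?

4

T1 and T3 and T4 and T6 together: T1 ∪ T3 ∪ T4 ∪ T6 = {Z0, Z1, Z2, Z3, Z4, Z5, Z6, Z7, Z8, Z9} — every point is covered.
Only T6 contains Z2, so T6 is forced; the remaining 5 points need at least 3 more blocks (each remaining block adds at most 2) — so at least 4 blocks are needed, and 4 is optimal.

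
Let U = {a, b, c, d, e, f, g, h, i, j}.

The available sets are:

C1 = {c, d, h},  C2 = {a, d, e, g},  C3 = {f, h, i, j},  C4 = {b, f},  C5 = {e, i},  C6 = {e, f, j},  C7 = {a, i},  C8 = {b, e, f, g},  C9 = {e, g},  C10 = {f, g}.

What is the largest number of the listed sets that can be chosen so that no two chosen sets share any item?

C1, C4, C7, C9 are pairwise disjoint (C1={c,d,h}; C4={b,f}; C7={a,i}; C9={e,g}).
Every remaining set overlaps one of these, and no 5 of the listed sets are pairwise disjoint, so 4 is the maximum.

4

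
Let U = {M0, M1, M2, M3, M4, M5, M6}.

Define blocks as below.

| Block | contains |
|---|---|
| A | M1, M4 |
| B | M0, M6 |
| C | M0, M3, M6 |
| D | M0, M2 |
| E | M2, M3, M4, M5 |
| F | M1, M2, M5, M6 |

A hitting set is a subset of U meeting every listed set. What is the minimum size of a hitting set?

The 3 points {M0, M2, M4} hit every block.
No choice of 2 points meets every block, so 3 is the minimum.

3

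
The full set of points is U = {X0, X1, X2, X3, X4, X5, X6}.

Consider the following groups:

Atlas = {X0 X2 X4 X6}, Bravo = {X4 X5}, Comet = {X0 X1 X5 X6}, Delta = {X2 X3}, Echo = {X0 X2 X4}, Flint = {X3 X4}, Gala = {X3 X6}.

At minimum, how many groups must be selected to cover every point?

Take {Comet, Delta, Flint}. Their union is {X0, X1, X2, X3, X4, X5, X6}, which is all 7 points.
Only Comet contains X1, so Comet is forced; the remaining 3 points need at least 2 more groups (each remaining group adds at most 2) — so at least 3 groups are needed, and 3 is optimal.

3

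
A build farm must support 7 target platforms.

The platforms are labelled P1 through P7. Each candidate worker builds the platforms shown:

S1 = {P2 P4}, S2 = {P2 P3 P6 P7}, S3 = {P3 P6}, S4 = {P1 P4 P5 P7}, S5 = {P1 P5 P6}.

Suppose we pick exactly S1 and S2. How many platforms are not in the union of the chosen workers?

Union of S1, S2 = {P2, P3, P4, P6, P7}.
Not covered: P1, P5 — 2 platforms.

2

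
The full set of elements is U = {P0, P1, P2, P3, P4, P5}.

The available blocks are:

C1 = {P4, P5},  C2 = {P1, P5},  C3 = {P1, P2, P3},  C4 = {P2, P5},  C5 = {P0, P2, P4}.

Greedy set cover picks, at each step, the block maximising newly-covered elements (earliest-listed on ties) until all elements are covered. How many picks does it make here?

Greedy: pick C3 (covers 3 new) → pick C1 (covers 2 new) → pick C5 (covers 1 new). Total picks: 3.

3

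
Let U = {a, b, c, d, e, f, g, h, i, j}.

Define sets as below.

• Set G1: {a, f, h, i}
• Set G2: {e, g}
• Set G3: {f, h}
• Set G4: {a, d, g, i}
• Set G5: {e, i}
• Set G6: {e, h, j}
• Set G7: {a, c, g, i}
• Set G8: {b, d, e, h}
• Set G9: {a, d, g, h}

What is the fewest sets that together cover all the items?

4

G3, G6, G7, and G8 cover everything between them: the union {a, b, c, d, e, f, g, h, i, j} is all of U.
No 3 of the 9 sets cover everything (all 84 combinations miss at least one item), so 4 is optimal.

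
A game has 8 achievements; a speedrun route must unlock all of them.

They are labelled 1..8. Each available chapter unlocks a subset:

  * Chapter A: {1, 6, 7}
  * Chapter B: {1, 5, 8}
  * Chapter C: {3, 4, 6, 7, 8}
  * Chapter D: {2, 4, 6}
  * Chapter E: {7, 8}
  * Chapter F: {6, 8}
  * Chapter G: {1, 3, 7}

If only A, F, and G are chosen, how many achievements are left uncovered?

3

Union of A, F, G = {1, 3, 6, 7, 8}.
Not covered: 2, 4, 5 — 3 achievements.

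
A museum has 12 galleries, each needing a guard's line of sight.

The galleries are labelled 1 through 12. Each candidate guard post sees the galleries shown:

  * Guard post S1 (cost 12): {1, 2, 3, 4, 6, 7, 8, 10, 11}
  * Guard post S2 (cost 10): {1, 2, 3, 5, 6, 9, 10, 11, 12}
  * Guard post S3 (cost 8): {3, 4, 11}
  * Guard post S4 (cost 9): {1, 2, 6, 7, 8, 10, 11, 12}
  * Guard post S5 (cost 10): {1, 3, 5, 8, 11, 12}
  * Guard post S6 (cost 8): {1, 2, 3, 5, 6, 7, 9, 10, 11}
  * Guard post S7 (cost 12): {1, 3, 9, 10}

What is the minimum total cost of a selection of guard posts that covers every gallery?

S1, S2 together cover every gallery (S1 ∪ S2 = {1, 2, 3, 4, 5, 6, 7, 8, 9, 10, 11, 12}); total cost 12 + 10 = 22.
The greedy pick S6, S4, S3 costs 25; no covering selection beats 22.

22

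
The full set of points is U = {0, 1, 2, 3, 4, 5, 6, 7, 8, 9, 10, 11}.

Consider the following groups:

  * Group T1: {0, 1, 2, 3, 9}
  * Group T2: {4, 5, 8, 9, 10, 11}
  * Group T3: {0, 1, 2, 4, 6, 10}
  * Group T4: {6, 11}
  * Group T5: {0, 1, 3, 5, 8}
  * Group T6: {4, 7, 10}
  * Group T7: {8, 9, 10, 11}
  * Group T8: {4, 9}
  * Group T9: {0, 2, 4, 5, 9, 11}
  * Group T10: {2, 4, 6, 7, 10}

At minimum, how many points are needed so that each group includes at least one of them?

H = {1, 4, 11} meets every group (each contains at least one member of H), and |H| = 3.
The groups T4, T5, T8 are pairwise disjoint, so any hitting set needs a separate point for each — at least 3. Hence 3 is optimal.

3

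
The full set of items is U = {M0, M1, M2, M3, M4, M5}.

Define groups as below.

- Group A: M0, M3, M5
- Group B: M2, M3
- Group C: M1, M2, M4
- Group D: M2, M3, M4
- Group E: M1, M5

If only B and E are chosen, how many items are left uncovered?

Union of B, E = {M1, M2, M3, M5}.
Not covered: M0, M4 — 2 items.

2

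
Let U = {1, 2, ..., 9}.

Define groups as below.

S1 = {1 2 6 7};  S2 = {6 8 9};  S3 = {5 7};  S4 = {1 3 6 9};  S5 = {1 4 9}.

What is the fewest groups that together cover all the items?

Take {S1, S2, S3, S4, S5}. Their union is {1, 2, 3, 4, 5, 6, 7, 8, 9}, which is all 9 items.
No 4 of the 5 groups cover everything (all 5 combinations miss at least one item), so 5 is optimal.

5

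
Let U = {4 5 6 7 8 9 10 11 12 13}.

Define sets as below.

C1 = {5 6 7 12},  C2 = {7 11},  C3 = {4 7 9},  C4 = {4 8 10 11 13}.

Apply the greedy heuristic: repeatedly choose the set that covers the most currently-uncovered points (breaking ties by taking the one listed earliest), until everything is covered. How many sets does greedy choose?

3

Greedy: pick C4 (covers 5 new) → pick C1 (covers 4 new) → pick C3 (covers 1 new). Total picks: 3.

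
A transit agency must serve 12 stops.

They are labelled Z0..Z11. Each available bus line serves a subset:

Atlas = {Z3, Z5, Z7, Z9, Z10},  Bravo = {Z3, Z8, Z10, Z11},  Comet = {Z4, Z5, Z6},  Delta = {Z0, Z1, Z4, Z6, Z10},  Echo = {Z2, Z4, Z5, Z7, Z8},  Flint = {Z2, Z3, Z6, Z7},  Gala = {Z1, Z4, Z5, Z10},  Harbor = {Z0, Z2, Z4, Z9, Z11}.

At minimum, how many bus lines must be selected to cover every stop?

4

Take {Echo, Flint, Gala, Harbor}. Their union is {Z0, Z1, Z2, Z3, Z4, Z5, Z6, Z7, Z8, Z9, Z10, Z11}, which is all 12 stops.
No 3 of the 8 bus lines cover everything (all 56 combinations miss at least one stop), so 4 is optimal.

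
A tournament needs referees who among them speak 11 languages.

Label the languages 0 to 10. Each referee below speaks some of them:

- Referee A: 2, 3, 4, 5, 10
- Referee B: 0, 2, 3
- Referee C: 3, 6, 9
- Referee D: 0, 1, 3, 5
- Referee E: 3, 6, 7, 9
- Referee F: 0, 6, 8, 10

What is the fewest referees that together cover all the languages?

4

Take {A, D, E, F}. Their union is {0, 1, 2, 3, 4, 5, 6, 7, 8, 9, 10}, which is all 11 languages.
Only D contains 1, so D is forced; the remaining 7 languages need at least 3 more referees (each remaining referee adds at most 3) — so at least 4 referees are needed, and 4 is optimal.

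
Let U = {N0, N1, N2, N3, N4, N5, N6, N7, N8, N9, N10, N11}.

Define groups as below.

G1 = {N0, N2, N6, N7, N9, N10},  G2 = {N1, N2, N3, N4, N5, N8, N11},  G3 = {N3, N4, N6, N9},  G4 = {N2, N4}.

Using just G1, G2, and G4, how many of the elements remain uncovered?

Union of G1, G2, G4 = {N0, N1, N2, N3, N4, N5, N6, N7, N8, N9, N10, N11} — that's every element, so 0 are uncovered.

0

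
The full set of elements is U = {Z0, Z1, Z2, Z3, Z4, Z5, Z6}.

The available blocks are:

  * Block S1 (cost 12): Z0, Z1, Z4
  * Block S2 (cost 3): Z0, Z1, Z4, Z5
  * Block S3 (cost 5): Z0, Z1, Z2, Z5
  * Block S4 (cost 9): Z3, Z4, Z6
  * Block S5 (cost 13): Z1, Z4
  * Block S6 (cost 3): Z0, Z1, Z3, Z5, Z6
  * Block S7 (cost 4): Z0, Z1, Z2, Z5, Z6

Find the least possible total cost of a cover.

S2, S6, S7 together cover every element (S2 ∪ S6 ∪ S7 = {Z0, Z1, Z2, Z3, Z4, Z5, Z6}); total cost 3 + 3 + 4 = 10.
No covering selection has total cost below 10.

10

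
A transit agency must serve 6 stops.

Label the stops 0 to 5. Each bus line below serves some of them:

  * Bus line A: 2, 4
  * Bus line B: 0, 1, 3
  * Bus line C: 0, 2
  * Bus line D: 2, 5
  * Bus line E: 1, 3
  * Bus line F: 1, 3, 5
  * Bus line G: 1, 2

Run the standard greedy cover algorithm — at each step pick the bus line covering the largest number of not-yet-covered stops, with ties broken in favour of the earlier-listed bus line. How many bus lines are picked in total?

Greedy: pick B (covers 3 new) → pick A (covers 2 new) → pick D (covers 1 new). Total picks: 3.

3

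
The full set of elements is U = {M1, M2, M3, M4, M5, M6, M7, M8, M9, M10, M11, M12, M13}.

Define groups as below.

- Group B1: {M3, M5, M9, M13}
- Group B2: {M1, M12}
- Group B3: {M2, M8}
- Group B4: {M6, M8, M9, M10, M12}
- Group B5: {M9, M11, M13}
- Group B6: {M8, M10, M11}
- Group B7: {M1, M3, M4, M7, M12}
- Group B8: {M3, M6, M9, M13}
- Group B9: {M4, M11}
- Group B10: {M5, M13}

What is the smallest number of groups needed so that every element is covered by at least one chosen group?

B3, B4, B5, B7, and B10 cover everything between them: the union {M1, M2, M3, M4, M5, M6, M7, M8, M9, M10, M11, M12, M13} is all of U.
No 4 of the 10 groups cover everything (all 210 combinations miss at least one element), so 5 is optimal.

5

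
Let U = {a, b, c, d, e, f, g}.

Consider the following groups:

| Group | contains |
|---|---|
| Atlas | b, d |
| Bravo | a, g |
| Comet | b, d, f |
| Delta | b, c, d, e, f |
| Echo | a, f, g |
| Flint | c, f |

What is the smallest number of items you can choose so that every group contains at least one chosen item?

H = {a, d, f} meets every group (each contains at least one member of H), and |H| = 3.
The groups Atlas, Bravo, Flint are pairwise disjoint, so any hitting set needs a separate item for each — at least 3. Hence 3 is optimal.

3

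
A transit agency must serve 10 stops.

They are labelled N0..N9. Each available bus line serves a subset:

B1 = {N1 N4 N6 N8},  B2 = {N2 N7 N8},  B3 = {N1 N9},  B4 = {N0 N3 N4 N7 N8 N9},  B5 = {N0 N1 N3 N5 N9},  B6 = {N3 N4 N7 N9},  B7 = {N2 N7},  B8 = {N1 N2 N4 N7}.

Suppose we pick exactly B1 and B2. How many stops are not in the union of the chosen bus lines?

4

Union of B1, B2 = {N1, N2, N4, N6, N7, N8}.
Not covered: N0, N3, N5, N9 — 4 stops.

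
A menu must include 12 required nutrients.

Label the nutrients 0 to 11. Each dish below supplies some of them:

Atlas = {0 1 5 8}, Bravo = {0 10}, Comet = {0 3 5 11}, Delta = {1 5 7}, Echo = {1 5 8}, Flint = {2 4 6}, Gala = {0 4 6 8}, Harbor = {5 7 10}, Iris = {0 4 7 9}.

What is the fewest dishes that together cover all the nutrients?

5

Atlas and Bravo and Comet and Flint and Iris together: Atlas ∪ Bravo ∪ Comet ∪ Flint ∪ Iris = {0, 1, 2, 3, 4, 5, 6, 7, 8, 9, 10, 11} — every nutrient is covered.
No 4 of the 9 dishes cover everything (all 126 combinations miss at least one nutrient), so 5 is optimal.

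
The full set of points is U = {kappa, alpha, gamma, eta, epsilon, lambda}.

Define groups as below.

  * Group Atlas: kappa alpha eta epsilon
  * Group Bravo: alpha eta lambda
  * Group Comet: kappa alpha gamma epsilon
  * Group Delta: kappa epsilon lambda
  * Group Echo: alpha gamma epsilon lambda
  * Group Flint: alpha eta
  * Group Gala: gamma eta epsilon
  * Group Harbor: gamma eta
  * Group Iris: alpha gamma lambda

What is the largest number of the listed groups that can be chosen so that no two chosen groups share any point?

2

Delta, Harbor are pairwise disjoint (Delta={kappa,epsilon,lambda}; Harbor={gamma,eta}).
Every remaining group overlaps one of these, and no 3 of the listed groups are pairwise disjoint, so 2 is the maximum.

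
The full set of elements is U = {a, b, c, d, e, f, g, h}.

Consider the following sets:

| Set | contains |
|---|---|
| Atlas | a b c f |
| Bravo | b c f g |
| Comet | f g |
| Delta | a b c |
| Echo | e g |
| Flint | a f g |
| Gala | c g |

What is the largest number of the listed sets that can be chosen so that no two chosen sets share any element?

Comet, Delta are pairwise disjoint (Comet={f,g}; Delta={a,b,c}).
Every remaining set overlaps one of these, and no 3 of the listed sets are pairwise disjoint, so 2 is the maximum.

2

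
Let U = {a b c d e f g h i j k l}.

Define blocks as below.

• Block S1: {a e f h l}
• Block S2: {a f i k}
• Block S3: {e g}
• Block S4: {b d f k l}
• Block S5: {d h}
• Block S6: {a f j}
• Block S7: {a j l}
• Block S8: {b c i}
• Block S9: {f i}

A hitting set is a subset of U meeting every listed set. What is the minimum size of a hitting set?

4

Take T = {a, d, g, i}. Each listed block contains at least one of these, so T is a hitting set of size 4.
The blocks S3, S5, S7, S8 are pairwise disjoint, so any hitting set needs a separate element for each — at least 4. Hence 4 is optimal.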